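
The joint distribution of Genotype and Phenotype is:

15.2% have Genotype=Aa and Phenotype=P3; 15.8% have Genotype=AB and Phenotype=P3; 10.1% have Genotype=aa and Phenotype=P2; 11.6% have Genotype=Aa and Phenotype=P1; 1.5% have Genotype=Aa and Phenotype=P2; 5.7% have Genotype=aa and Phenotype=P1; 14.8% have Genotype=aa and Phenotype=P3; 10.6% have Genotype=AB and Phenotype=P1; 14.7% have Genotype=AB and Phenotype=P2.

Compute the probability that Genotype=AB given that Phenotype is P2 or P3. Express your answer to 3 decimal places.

0.423

P(Phenotype=P2) = 0.015 + 0.101 + 0.147 = 0.263.
P(Phenotype=P3) = 0.152 + 0.148 + 0.158 = 0.458.
P(Phenotype ∈ {P2, P3}) = 0.263 + 0.458 = 0.721; P(Genotype=AB, Phenotype ∈ {P2, P3}) = 0.147 + 0.158 = 0.305.
P(Genotype=AB | Phenotype ∈ {P2, P3}) = 0.305/0.721 = 0.423.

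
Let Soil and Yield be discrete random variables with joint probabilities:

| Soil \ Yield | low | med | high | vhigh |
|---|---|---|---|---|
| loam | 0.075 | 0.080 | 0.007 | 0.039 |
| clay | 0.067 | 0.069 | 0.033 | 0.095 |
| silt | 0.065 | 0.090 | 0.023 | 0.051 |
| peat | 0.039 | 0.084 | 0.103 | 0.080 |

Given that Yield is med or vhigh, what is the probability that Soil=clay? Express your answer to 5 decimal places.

P(Yield=med) = 0.080 + 0.069 + 0.090 + 0.084 = 0.323.
P(Yield=vhigh) = 0.039 + 0.095 + 0.051 + 0.080 = 0.265.
P(Yield ∈ {med, vhigh}) = 0.323 + 0.265 = 0.588; P(Soil=clay, Yield ∈ {med, vhigh}) = 0.069 + 0.095 = 0.164.
P(Soil=clay | Yield ∈ {med, vhigh}) = 0.164/0.588 = 0.27891.

0.27891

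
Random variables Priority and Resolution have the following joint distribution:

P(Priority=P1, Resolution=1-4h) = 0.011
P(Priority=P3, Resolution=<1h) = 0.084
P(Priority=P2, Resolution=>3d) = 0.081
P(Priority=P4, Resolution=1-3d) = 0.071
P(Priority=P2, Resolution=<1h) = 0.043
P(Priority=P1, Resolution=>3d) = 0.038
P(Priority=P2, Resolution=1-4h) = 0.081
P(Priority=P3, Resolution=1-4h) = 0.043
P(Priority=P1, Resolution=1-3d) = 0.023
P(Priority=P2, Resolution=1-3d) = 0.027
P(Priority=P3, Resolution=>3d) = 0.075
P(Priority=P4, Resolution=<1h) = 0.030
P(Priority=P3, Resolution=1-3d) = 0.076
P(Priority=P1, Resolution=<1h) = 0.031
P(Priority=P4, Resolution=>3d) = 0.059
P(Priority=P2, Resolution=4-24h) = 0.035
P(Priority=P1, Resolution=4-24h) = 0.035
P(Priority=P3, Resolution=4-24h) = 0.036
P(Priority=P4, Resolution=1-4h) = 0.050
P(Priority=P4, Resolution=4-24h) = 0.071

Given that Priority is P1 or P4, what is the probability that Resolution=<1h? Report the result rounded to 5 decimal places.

P(Priority=P1) = 0.031 + 0.011 + 0.035 + 0.023 + 0.038 = 0.138.
P(Priority=P4) = 0.030 + 0.050 + 0.071 + 0.071 + 0.059 = 0.281.
P(Priority ∈ {P1, P4}) = 0.138 + 0.281 = 0.419; P(Resolution=<1h, Priority ∈ {P1, P4}) = 0.031 + 0.030 = 0.061.
P(Resolution=<1h | Priority ∈ {P1, P4}) = 0.061/0.419 = 0.14558.

0.14558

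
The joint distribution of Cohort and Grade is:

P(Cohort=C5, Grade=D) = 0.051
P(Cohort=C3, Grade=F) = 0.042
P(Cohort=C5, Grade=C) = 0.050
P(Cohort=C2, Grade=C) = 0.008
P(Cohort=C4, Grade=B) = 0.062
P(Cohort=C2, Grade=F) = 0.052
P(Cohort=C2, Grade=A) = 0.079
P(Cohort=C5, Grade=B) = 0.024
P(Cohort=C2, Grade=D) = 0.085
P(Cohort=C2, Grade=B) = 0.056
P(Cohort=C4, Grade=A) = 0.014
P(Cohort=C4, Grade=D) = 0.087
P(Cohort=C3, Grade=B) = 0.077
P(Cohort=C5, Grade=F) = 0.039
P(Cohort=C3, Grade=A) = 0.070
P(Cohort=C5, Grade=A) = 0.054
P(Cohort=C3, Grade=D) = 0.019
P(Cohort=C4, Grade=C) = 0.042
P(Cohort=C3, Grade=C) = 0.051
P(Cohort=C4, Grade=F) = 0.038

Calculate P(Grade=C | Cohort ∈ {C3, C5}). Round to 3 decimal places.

0.212

P(Cohort=C3) = 0.070 + 0.077 + 0.051 + 0.019 + 0.042 = 0.259.
P(Cohort=C5) = 0.054 + 0.024 + 0.050 + 0.051 + 0.039 = 0.218.
P(Cohort ∈ {C3, C5}) = 0.259 + 0.218 = 0.477; P(Grade=C, Cohort ∈ {C3, C5}) = 0.051 + 0.050 = 0.101.
P(Grade=C | Cohort ∈ {C3, C5}) = 0.101/0.477 = 0.212.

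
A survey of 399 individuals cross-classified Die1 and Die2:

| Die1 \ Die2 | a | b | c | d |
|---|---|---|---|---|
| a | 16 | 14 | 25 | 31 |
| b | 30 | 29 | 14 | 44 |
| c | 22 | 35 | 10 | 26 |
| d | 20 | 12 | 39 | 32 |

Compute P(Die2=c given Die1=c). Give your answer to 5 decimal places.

0.10753

Total with Die1=c: 22 + 35 + 10 + 26 = 93.
P(Die2=c | Die1=c) = 10/93 = 0.10753.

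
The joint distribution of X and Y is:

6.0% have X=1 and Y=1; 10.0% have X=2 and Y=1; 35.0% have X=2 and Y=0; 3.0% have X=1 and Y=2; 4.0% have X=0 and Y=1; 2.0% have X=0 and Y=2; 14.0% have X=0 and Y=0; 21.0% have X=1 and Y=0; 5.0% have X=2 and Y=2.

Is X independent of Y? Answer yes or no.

Every cell satisfies P(X,Y) = P(X)·P(Y). For instance P(X=0) = 0.200, P(Y=0) = 0.700, and 0.200×0.700 = 0.140 matches the joint entry. So X and Y are independent.

yes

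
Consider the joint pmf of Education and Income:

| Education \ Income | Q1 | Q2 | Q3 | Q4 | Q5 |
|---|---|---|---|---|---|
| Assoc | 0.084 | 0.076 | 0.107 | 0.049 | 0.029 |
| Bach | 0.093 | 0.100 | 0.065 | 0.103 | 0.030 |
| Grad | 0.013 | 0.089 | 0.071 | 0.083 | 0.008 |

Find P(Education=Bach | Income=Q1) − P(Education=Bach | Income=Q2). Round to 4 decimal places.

0.1121

P(Income=Q1) = 0.084 + 0.093 + 0.013 = 0.190; P(Education=Bach | Income=Q1) = 0.093/0.190 = 0.48947.
P(Income=Q2) = 0.076 + 0.100 + 0.089 = 0.265; P(Education=Bach | Income=Q2) = 0.100/0.265 = 0.37736.
Difference = 0.1121.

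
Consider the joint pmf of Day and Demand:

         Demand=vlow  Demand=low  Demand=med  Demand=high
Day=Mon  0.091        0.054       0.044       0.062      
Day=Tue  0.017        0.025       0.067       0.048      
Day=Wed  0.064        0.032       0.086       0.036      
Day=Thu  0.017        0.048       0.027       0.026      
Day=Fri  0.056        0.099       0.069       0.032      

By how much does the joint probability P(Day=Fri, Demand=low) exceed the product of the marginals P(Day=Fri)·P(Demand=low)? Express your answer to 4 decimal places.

0.0330

P(Day=Fri) = 0.056 + 0.099 + 0.069 + 0.032 = 0.256.
P(Demand=low) = 0.054 + 0.025 + 0.032 + 0.048 + 0.099 = 0.258.
P(Day=Fri, Demand=low) − P(Day=Fri)P(Demand=low) = 0.099 − 0.256×0.258 = 0.0330.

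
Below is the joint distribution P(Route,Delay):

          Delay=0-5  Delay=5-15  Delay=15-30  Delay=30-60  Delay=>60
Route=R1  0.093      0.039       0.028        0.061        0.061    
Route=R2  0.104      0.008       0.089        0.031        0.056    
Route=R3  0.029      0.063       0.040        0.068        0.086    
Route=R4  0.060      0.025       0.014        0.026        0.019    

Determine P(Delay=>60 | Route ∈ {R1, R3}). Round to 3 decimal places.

0.259

P(Route=R1) = 0.093 + 0.039 + 0.028 + 0.061 + 0.061 = 0.282.
P(Route=R3) = 0.029 + 0.063 + 0.040 + 0.068 + 0.086 = 0.286.
P(Route ∈ {R1, R3}) = 0.282 + 0.286 = 0.568; P(Delay=>60, Route ∈ {R1, R3}) = 0.061 + 0.086 = 0.147.
P(Delay=>60 | Route ∈ {R1, R3}) = 0.147/0.568 = 0.259.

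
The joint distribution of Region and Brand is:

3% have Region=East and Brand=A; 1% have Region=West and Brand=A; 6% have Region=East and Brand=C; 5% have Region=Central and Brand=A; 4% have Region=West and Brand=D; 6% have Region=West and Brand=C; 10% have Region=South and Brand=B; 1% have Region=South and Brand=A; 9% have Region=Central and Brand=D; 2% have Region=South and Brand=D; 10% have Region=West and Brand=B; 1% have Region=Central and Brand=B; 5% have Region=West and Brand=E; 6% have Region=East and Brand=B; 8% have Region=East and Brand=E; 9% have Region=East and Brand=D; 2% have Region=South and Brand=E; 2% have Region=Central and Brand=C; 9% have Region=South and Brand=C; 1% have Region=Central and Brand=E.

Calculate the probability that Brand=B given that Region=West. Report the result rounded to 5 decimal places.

P(Region=West) = 0.01 + 0.10 + 0.06 + 0.04 + 0.05 = 0.26.
P(Brand=B | Region=West) = 0.10/0.26 = 0.38462.

0.38462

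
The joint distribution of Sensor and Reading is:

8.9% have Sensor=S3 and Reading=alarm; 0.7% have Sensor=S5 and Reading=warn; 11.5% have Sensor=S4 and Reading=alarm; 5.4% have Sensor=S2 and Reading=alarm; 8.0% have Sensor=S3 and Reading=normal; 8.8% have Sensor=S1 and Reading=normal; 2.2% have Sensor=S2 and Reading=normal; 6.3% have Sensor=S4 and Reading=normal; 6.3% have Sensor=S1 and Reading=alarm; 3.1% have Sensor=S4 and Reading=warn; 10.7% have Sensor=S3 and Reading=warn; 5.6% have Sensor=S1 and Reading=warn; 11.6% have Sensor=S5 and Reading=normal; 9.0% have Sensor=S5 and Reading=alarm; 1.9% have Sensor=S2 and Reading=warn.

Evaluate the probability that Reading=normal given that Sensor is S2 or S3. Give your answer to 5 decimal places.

P(Sensor=S2) = 0.022 + 0.019 + 0.054 = 0.095.
P(Sensor=S3) = 0.080 + 0.107 + 0.089 = 0.276.
P(Sensor ∈ {S2, S3}) = 0.095 + 0.276 = 0.371; P(Reading=normal, Sensor ∈ {S2, S3}) = 0.022 + 0.080 = 0.102.
P(Reading=normal | Sensor ∈ {S2, S3}) = 0.102/0.371 = 0.27493.

0.27493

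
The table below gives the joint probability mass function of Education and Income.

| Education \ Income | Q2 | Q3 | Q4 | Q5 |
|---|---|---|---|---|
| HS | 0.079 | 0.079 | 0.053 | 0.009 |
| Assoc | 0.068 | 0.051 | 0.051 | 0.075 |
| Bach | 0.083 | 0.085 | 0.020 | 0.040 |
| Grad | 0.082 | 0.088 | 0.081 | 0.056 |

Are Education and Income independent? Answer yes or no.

no

P(Education=Assoc) = 0.245 and P(Income=Q5) = 0.180, so their product is 0.04410, but P(Education=Assoc, Income=Q5) = 0.075. Since these differ, Education and Income are not independent.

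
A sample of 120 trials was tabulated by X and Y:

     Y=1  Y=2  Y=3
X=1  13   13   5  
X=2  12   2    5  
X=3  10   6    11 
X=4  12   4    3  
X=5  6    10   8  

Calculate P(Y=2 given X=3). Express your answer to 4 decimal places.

Total with X=3: 10 + 6 + 11 = 27.
P(Y=2 | X=3) = 6/27 = 0.2222.

0.2222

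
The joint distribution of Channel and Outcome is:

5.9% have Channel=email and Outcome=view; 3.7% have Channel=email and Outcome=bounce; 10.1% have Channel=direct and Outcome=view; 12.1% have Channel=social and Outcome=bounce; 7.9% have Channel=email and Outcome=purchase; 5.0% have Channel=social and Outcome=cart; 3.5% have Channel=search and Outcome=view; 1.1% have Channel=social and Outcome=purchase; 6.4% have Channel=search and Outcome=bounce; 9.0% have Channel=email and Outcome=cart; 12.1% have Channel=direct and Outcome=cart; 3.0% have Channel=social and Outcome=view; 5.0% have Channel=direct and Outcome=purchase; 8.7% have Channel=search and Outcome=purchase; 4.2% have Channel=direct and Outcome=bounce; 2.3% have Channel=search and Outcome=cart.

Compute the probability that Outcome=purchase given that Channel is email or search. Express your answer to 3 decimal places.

0.350

P(Channel=email) = 0.037 + 0.059 + 0.090 + 0.079 = 0.265.
P(Channel=search) = 0.064 + 0.035 + 0.023 + 0.087 = 0.209.
P(Channel ∈ {email, search}) = 0.265 + 0.209 = 0.474; P(Outcome=purchase, Channel ∈ {email, search}) = 0.079 + 0.087 = 0.166.
P(Outcome=purchase | Channel ∈ {email, search}) = 0.166/0.474 = 0.350.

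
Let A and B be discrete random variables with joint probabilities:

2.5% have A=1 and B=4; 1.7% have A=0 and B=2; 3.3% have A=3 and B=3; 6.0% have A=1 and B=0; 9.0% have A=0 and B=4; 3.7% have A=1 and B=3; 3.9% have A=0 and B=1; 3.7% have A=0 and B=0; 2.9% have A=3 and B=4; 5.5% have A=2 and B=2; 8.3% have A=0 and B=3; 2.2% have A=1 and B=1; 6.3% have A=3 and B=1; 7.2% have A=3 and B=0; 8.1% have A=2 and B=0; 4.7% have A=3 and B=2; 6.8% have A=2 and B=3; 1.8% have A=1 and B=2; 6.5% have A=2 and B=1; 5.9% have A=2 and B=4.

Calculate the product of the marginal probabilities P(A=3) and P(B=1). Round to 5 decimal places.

0.04612

P(A=3) = 0.072 + 0.063 + 0.047 + 0.033 + 0.029 = 0.244.
P(B=1) = 0.039 + 0.022 + 0.065 + 0.063 = 0.189.
Product: 0.244 × 0.189 = 0.04612.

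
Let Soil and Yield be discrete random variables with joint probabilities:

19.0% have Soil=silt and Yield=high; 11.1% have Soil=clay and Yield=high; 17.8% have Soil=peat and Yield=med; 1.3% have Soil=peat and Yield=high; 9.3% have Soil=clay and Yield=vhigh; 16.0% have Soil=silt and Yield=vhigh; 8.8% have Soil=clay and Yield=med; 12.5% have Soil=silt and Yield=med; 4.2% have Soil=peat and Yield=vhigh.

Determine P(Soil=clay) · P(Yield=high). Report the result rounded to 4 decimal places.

0.0917

P(Soil=clay) = 0.088 + 0.111 + 0.093 = 0.292.
P(Yield=high) = 0.111 + 0.190 + 0.013 = 0.314.
Product: 0.292 × 0.314 = 0.0917.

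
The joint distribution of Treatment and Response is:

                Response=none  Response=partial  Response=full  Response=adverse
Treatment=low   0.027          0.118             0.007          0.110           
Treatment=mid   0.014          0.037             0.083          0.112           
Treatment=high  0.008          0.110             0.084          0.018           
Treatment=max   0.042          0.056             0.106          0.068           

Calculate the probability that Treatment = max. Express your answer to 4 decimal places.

P(Treatment=max) = 0.042 + 0.056 + 0.106 + 0.068 = 0.272.

0.2720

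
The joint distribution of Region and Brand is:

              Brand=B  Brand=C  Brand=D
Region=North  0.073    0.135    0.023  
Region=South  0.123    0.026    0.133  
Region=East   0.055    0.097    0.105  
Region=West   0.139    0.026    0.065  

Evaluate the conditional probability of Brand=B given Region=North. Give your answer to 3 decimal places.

0.316

P(Region=North) = 0.073 + 0.135 + 0.023 = 0.231.
P(Brand=B | Region=North) = 0.073/0.231 = 0.316.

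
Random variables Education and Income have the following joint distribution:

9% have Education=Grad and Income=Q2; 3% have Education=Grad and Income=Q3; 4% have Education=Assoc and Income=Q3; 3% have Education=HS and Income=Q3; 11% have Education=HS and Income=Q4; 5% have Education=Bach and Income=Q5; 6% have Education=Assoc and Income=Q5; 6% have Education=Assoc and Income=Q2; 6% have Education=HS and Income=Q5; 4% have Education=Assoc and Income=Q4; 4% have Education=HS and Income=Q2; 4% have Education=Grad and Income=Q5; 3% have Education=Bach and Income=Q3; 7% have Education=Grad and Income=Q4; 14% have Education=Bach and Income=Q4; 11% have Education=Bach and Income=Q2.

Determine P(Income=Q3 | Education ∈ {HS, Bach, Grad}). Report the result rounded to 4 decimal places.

P(Education=HS) = 0.04 + 0.03 + 0.11 + 0.06 = 0.24.
P(Education=Bach) = 0.11 + 0.03 + 0.14 + 0.05 = 0.33.
P(Education=Grad) = 0.09 + 0.03 + 0.07 + 0.04 = 0.23.
P(Education ∈ {HS, Bach, Grad}) = 0.24 + 0.33 + 0.23 = 0.80; P(Income=Q3, Education ∈ {HS, Bach, Grad}) = 0.03 + 0.03 + 0.03 = 0.09.
P(Income=Q3 | Education ∈ {HS, Bach, Grad}) = 0.09/0.80 = 0.1125.

0.1125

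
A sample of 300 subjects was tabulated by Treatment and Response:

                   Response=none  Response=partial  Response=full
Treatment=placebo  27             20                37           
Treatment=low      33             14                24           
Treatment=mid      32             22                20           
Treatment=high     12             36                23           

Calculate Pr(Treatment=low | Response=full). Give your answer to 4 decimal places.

Total with Response=full: 37 + 24 + 20 + 23 = 104.
P(Treatment=low | Response=full) = 24/104 = 0.2308.

0.2308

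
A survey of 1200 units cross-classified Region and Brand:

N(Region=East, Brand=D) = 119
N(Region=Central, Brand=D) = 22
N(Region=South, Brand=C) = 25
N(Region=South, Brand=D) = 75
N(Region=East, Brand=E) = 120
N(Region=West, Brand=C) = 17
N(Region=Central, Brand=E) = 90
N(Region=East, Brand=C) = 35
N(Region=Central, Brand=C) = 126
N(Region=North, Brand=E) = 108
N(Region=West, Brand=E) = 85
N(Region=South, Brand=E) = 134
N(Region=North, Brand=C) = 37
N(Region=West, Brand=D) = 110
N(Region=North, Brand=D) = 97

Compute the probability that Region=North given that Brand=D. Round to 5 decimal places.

0.22931

Total with Brand=D: 97 + 75 + 119 + 110 + 22 = 423.
P(Region=North | Brand=D) = 97/423 = 0.22931.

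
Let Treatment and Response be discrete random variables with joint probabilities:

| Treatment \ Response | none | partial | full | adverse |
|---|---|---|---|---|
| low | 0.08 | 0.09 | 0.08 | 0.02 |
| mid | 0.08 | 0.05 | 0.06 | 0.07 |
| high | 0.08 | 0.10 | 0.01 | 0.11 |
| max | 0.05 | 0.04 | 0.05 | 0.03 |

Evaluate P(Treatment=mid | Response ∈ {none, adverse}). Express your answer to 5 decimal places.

0.28846

P(Response=none) = 0.08 + 0.08 + 0.08 + 0.05 = 0.29.
P(Response=adverse) = 0.02 + 0.07 + 0.11 + 0.03 = 0.23.
P(Response ∈ {none, adverse}) = 0.29 + 0.23 = 0.52; P(Treatment=mid, Response ∈ {none, adverse}) = 0.08 + 0.07 = 0.15.
P(Treatment=mid | Response ∈ {none, adverse}) = 0.15/0.52 = 0.28846.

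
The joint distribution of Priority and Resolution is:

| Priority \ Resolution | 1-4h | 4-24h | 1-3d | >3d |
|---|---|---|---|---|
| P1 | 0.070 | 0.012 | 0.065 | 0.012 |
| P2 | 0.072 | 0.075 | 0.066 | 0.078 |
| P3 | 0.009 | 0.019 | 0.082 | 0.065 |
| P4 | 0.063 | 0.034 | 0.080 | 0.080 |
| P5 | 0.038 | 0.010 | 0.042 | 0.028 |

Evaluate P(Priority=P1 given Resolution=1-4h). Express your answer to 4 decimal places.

P(Resolution=1-4h) = 0.070 + 0.072 + 0.009 + 0.063 + 0.038 = 0.252.
P(Priority=P1 | Resolution=1-4h) = 0.070/0.252 = 0.2778.

0.2778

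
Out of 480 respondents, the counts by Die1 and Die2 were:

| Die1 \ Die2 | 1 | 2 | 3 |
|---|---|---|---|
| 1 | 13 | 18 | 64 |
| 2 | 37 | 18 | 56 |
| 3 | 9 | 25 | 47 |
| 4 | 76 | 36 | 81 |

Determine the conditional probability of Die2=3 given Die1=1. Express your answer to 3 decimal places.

0.674

Total with Die1=1: 13 + 18 + 64 = 95.
P(Die2=3 | Die1=1) = 64/95 = 0.674.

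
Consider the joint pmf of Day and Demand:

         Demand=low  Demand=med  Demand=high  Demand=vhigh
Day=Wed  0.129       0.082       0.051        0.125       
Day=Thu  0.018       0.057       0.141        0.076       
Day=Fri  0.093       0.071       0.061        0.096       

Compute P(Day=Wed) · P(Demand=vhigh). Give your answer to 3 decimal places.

P(Day=Wed) = 0.129 + 0.082 + 0.051 + 0.125 = 0.387.
P(Demand=vhigh) = 0.125 + 0.076 + 0.096 = 0.297.
Product: 0.387 × 0.297 = 0.115.

0.115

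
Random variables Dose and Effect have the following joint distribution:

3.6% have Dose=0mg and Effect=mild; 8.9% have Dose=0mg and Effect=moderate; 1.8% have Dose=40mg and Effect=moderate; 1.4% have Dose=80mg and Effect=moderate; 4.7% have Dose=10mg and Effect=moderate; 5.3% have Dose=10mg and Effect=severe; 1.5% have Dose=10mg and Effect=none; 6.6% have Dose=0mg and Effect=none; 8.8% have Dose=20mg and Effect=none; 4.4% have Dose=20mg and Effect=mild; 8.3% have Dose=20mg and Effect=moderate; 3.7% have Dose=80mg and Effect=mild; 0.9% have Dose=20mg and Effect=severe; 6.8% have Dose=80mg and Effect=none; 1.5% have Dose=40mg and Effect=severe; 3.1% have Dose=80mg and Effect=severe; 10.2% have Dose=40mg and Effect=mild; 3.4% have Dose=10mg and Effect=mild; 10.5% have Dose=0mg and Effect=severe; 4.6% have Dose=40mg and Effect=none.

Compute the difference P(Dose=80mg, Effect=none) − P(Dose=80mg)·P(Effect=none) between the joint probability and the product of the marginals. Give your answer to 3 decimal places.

0.026

P(Dose=80mg) = 0.068 + 0.037 + 0.014 + 0.031 = 0.150.
P(Effect=none) = 0.066 + 0.015 + 0.088 + 0.046 + 0.068 = 0.283.
P(Dose=80mg, Effect=none) − P(Dose=80mg)P(Effect=none) = 0.068 − 0.150×0.283 = 0.026.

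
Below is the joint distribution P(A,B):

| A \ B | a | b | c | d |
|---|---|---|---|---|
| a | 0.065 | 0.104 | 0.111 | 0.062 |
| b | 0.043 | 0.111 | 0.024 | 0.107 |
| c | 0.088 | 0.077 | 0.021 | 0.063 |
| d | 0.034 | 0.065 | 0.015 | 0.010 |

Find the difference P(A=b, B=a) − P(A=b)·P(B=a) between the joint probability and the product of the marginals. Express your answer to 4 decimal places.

P(A=b) = 0.043 + 0.111 + 0.024 + 0.107 = 0.285.
P(B=a) = 0.065 + 0.043 + 0.088 + 0.034 = 0.230.
P(A=b, B=a) − P(A=b)P(B=a) = 0.043 − 0.285×0.230 = -0.0226.

-0.0226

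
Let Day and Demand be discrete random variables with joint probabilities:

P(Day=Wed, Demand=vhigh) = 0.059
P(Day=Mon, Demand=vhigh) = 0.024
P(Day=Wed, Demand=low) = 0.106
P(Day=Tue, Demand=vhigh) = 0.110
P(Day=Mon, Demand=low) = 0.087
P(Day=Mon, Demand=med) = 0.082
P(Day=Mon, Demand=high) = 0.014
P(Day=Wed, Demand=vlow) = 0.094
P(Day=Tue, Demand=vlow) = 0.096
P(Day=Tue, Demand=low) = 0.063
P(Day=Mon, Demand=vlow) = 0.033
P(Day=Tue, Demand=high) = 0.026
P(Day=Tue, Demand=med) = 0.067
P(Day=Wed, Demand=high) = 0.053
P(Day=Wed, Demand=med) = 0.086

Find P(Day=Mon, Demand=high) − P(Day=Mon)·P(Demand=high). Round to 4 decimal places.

P(Day=Mon) = 0.033 + 0.087 + 0.082 + 0.014 + 0.024 = 0.240.
P(Demand=high) = 0.014 + 0.026 + 0.053 = 0.093.
P(Day=Mon, Demand=high) − P(Day=Mon)P(Demand=high) = 0.014 − 0.240×0.093 = -0.0083.

-0.0083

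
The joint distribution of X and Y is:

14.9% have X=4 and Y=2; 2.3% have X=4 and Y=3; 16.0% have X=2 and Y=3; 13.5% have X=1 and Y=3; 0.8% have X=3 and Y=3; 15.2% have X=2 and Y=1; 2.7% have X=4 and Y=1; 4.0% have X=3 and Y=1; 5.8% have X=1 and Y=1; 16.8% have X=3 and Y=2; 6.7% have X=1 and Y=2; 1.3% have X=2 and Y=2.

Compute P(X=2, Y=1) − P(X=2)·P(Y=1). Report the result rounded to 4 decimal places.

0.0620

P(X=2) = 0.152 + 0.013 + 0.160 = 0.325.
P(Y=1) = 0.058 + 0.152 + 0.040 + 0.027 = 0.277.
P(X=2, Y=1) − P(X=2)P(Y=1) = 0.152 − 0.325×0.277 = 0.0620.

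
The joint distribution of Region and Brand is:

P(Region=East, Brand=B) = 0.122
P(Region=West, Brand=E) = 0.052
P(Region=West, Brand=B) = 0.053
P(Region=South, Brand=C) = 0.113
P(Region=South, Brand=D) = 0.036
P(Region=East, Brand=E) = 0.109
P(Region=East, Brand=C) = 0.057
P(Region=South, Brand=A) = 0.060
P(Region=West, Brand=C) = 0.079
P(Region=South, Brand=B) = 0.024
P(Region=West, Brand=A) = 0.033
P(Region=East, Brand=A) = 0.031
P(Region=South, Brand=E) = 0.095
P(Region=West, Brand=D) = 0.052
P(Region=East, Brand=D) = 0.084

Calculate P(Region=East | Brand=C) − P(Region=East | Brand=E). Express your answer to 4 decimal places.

-0.1969

P(Brand=C) = 0.113 + 0.057 + 0.079 = 0.249; P(Region=East | Brand=C) = 0.057/0.249 = 0.22892.
P(Brand=E) = 0.095 + 0.109 + 0.052 = 0.256; P(Region=East | Brand=E) = 0.109/0.256 = 0.42578.
Difference = -0.1969.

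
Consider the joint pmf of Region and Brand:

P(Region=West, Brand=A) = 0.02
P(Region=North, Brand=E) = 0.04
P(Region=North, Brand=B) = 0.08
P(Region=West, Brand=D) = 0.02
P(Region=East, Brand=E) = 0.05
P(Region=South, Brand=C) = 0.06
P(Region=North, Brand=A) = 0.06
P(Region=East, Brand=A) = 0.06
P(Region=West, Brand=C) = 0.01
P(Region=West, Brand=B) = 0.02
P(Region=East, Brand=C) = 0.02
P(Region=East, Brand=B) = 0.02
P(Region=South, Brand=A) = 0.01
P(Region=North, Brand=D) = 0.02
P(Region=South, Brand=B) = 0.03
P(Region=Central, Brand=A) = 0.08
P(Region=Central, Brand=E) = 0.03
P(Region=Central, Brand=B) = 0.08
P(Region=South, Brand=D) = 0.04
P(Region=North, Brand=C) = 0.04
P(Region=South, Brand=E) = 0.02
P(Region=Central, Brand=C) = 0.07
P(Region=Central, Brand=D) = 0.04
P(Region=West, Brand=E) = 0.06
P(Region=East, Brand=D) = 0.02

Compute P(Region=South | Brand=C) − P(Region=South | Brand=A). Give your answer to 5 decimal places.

P(Brand=C) = 0.04 + 0.06 + 0.02 + 0.01 + 0.07 = 0.20; P(Region=South | Brand=C) = 0.06/0.20 = 0.300000.
P(Brand=A) = 0.06 + 0.01 + 0.06 + 0.02 + 0.08 = 0.23; P(Region=South | Brand=A) = 0.01/0.23 = 0.043478.
Difference = 0.25652.

0.25652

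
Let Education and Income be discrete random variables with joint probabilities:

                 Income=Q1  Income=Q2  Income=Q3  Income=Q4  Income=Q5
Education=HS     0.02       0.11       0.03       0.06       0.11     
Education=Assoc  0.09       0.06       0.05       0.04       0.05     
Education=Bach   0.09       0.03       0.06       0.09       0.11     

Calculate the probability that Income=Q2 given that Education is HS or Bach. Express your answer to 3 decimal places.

0.197

P(Education=HS) = 0.02 + 0.11 + 0.03 + 0.06 + 0.11 = 0.33.
P(Education=Bach) = 0.09 + 0.03 + 0.06 + 0.09 + 0.11 = 0.38.
P(Education ∈ {HS, Bach}) = 0.33 + 0.38 = 0.71; P(Income=Q2, Education ∈ {HS, Bach}) = 0.11 + 0.03 = 0.14.
P(Income=Q2 | Education ∈ {HS, Bach}) = 0.14/0.71 = 0.197.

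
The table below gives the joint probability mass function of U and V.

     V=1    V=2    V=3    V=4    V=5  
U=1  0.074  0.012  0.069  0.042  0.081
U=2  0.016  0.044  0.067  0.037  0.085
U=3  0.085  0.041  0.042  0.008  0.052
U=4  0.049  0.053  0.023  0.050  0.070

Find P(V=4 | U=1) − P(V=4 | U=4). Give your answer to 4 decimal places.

-0.0530

P(U=1) = 0.074 + 0.012 + 0.069 + 0.042 + 0.081 = 0.278; P(V=4 | U=1) = 0.042/0.278 = 0.15108.
P(U=4) = 0.049 + 0.053 + 0.023 + 0.050 + 0.070 = 0.245; P(V=4 | U=4) = 0.050/0.245 = 0.20408.
Difference = -0.0530.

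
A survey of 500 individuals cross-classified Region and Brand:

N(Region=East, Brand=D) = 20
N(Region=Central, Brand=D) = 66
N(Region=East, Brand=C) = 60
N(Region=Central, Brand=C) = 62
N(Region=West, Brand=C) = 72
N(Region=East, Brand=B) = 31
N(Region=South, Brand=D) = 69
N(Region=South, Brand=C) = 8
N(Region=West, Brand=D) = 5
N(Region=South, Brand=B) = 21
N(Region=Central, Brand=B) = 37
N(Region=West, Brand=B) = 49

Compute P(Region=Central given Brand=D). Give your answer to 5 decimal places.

0.41250

Total with Brand=D: 69 + 20 + 5 + 66 = 160.
P(Region=Central | Brand=D) = 66/160 = 0.41250.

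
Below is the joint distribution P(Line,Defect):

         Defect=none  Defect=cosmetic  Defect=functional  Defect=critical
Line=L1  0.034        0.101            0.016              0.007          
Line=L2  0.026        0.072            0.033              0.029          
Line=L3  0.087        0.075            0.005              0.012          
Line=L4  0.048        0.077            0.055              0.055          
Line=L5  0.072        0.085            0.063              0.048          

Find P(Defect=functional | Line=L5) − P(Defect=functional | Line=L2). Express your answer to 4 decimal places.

P(Line=L5) = 0.072 + 0.085 + 0.063 + 0.048 = 0.268; P(Defect=functional | Line=L5) = 0.063/0.268 = 0.23507.
P(Line=L2) = 0.026 + 0.072 + 0.033 + 0.029 = 0.160; P(Defect=functional | Line=L2) = 0.033/0.160 = 0.20625.
Difference = 0.0288.

0.0288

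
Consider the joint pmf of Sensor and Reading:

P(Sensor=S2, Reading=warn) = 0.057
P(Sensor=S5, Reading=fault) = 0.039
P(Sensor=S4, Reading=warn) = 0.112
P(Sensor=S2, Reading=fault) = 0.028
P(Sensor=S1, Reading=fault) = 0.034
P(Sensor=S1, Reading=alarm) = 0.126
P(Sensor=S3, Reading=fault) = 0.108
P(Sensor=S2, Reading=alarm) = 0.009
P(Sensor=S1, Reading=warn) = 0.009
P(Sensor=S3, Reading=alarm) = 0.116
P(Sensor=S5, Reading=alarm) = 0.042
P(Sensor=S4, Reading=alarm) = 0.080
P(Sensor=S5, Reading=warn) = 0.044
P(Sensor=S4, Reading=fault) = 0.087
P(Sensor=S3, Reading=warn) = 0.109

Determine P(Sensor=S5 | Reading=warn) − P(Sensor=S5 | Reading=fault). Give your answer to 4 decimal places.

P(Reading=warn) = 0.009 + 0.057 + 0.109 + 0.112 + 0.044 = 0.331; P(Sensor=S5 | Reading=warn) = 0.044/0.331 = 0.13293.
P(Reading=fault) = 0.034 + 0.028 + 0.108 + 0.087 + 0.039 = 0.296; P(Sensor=S5 | Reading=fault) = 0.039/0.296 = 0.13176.
Difference = 0.0012.

0.0012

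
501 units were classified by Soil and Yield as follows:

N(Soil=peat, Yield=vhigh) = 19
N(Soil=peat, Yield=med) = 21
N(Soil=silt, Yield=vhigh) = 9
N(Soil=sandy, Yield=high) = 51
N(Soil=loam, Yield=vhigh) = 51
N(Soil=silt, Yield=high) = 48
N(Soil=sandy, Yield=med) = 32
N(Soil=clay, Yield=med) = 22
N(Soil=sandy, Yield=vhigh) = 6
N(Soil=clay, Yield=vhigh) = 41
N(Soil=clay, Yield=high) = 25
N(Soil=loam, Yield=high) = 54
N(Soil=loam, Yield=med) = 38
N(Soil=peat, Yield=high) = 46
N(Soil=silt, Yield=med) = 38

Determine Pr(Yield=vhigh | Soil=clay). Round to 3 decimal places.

0.466

Total with Soil=clay: 22 + 25 + 41 = 88.
P(Yield=vhigh | Soil=clay) = 41/88 = 0.466.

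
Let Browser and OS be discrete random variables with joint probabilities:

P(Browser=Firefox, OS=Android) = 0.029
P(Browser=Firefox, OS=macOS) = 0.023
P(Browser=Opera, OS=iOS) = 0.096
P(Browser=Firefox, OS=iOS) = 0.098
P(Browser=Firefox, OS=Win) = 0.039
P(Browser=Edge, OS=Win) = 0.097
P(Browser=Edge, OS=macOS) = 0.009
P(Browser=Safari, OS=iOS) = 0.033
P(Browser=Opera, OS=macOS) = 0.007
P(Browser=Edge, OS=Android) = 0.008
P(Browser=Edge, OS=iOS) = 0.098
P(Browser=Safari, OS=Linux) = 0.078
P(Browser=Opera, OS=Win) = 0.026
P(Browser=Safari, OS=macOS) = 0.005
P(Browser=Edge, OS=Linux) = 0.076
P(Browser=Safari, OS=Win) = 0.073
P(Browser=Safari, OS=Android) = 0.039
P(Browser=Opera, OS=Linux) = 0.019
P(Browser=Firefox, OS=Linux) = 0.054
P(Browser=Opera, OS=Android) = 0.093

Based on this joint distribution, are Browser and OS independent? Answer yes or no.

P(Browser=Opera) = 0.241 and P(OS=Android) = 0.169, so their product is 0.04073, but P(Browser=Opera, OS=Android) = 0.093. Since these differ, Browser and OS are not independent.

no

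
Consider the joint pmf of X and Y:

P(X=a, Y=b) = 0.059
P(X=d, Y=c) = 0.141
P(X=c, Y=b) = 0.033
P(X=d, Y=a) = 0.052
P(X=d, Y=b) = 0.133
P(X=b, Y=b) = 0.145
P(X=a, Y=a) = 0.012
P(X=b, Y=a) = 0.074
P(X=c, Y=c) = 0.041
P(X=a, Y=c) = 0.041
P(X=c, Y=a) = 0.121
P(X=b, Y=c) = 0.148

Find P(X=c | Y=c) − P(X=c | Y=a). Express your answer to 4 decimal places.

-0.3567

P(Y=c) = 0.041 + 0.148 + 0.041 + 0.141 = 0.371; P(X=c | Y=c) = 0.041/0.371 = 0.11051.
P(Y=a) = 0.012 + 0.074 + 0.121 + 0.052 = 0.259; P(X=c | Y=a) = 0.121/0.259 = 0.46718.
Difference = -0.3567.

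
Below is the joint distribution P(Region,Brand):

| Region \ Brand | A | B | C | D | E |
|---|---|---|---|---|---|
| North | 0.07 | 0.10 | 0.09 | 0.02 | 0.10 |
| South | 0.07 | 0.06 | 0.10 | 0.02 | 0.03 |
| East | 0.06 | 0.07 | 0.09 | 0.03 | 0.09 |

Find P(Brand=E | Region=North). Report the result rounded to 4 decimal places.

0.2632

P(Region=North) = 0.07 + 0.10 + 0.09 + 0.02 + 0.10 = 0.38.
P(Brand=E | Region=North) = 0.10/0.38 = 0.2632.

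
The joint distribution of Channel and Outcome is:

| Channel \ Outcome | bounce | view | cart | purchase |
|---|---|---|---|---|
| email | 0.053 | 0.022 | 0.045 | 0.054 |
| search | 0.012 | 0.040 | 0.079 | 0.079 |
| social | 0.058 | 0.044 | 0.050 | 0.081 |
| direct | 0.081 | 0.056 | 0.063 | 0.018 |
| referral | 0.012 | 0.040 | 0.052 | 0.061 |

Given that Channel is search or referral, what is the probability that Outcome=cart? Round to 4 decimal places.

0.3493

P(Channel=search) = 0.012 + 0.040 + 0.079 + 0.079 = 0.210.
P(Channel=referral) = 0.012 + 0.040 + 0.052 + 0.061 = 0.165.
P(Channel ∈ {search, referral}) = 0.210 + 0.165 = 0.375; P(Outcome=cart, Channel ∈ {search, referral}) = 0.079 + 0.052 = 0.131.
P(Outcome=cart | Channel ∈ {search, referral}) = 0.131/0.375 = 0.3493.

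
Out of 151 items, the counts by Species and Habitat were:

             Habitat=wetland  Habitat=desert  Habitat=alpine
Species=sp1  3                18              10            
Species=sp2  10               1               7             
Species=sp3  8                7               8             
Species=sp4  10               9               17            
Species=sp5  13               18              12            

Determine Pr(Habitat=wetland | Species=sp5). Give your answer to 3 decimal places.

Total with Species=sp5: 13 + 18 + 12 = 43.
P(Habitat=wetland | Species=sp5) = 13/43 = 0.302.

0.302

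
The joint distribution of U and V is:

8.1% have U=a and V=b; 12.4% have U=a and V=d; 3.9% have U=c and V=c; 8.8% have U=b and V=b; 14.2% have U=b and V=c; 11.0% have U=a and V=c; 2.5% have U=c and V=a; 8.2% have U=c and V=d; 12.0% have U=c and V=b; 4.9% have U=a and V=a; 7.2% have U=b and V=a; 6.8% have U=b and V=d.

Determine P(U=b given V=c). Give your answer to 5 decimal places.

P(V=c) = 0.110 + 0.142 + 0.039 = 0.291.
P(U=b | V=c) = 0.142/0.291 = 0.48797.

0.48797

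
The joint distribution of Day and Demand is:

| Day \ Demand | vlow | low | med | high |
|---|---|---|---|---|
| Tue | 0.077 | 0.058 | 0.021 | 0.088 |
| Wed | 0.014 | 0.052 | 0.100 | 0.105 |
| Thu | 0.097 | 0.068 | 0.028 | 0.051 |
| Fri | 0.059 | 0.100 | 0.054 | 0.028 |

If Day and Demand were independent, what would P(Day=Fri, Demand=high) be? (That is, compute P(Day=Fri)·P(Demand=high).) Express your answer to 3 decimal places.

0.066

P(Day=Fri) = 0.059 + 0.100 + 0.054 + 0.028 = 0.241.
P(Demand=high) = 0.088 + 0.105 + 0.051 + 0.028 = 0.272.
Product: 0.241 × 0.272 = 0.066.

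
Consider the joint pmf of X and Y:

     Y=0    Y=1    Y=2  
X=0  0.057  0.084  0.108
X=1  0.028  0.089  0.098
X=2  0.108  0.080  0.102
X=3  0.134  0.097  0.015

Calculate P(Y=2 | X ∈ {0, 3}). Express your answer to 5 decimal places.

P(X=0) = 0.057 + 0.084 + 0.108 = 0.249.
P(X=3) = 0.134 + 0.097 + 0.015 = 0.246.
P(X ∈ {0, 3}) = 0.249 + 0.246 = 0.495; P(Y=2, X ∈ {0, 3}) = 0.108 + 0.015 = 0.123.
P(Y=2 | X ∈ {0, 3}) = 0.123/0.495 = 0.24848.

0.24848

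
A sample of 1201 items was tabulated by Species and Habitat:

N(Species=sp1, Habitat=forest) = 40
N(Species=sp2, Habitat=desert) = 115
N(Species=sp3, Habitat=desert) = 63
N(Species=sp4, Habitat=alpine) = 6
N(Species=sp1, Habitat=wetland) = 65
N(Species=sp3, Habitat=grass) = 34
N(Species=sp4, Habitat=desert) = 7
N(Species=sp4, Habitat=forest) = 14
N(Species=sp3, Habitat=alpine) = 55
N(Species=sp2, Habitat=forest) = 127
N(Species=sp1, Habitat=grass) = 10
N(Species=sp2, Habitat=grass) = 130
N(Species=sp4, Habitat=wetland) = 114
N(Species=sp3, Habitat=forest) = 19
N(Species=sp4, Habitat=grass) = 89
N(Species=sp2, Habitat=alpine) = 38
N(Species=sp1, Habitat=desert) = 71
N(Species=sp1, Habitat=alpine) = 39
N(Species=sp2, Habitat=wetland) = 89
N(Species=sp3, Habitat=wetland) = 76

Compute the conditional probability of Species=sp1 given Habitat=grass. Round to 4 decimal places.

Total with Habitat=grass: 10 + 130 + 34 + 89 = 263.
P(Species=sp1 | Habitat=grass) = 10/263 = 0.0380.

0.0380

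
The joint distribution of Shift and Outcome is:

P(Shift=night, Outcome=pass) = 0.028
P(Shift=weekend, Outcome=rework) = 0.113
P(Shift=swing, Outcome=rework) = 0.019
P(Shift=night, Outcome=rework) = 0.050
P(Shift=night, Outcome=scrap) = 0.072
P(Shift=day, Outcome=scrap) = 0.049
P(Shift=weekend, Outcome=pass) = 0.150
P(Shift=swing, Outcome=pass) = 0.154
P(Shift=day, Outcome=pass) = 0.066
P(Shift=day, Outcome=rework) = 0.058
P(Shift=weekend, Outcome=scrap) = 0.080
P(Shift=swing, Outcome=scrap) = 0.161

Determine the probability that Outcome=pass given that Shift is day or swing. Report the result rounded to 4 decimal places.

0.4339

P(Shift=day) = 0.066 + 0.058 + 0.049 = 0.173.
P(Shift=swing) = 0.154 + 0.019 + 0.161 = 0.334.
P(Shift ∈ {day, swing}) = 0.173 + 0.334 = 0.507; P(Outcome=pass, Shift ∈ {day, swing}) = 0.066 + 0.154 = 0.220.
P(Outcome=pass | Shift ∈ {day, swing}) = 0.220/0.507 = 0.4339.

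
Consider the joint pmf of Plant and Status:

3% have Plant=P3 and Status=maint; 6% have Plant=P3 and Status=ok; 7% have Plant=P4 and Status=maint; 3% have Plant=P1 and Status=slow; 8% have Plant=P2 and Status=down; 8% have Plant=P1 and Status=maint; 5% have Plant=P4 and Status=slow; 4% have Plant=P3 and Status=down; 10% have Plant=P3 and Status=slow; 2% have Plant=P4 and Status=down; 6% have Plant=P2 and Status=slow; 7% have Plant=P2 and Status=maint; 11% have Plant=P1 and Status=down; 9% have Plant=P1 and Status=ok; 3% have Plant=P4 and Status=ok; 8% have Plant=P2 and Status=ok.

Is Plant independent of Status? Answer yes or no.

no

P(Plant=P3) = 0.23 and P(Status=slow) = 0.24, so their product is 0.0552, but P(Plant=P3, Status=slow) = 0.10. Since these differ, Plant and Status are not independent.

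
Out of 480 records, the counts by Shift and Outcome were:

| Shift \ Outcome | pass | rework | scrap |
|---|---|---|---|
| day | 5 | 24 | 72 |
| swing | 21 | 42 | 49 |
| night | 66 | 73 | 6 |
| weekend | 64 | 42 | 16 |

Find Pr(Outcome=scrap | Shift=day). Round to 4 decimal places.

Total with Shift=day: 5 + 24 + 72 = 101.
P(Outcome=scrap | Shift=day) = 72/101 = 0.7129.

0.7129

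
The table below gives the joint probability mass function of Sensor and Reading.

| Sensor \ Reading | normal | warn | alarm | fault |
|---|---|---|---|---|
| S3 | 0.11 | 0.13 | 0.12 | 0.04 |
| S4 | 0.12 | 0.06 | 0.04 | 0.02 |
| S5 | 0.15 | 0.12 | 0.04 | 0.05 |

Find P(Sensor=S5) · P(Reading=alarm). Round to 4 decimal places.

0.0720

P(Sensor=S5) = 0.15 + 0.12 + 0.04 + 0.05 = 0.36.
P(Reading=alarm) = 0.12 + 0.04 + 0.04 = 0.20.
Product: 0.36 × 0.20 = 0.0720.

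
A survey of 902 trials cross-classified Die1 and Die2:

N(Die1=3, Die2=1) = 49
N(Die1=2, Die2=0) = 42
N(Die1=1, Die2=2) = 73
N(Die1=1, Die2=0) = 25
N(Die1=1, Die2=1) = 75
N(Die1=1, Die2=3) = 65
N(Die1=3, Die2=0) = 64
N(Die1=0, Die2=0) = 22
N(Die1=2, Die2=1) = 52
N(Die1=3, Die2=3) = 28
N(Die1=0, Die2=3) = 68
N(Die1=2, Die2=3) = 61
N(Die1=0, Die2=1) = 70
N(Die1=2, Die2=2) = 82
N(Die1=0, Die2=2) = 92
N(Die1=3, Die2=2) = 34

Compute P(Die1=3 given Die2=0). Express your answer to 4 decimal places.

Total with Die2=0: 22 + 25 + 42 + 64 = 153.
P(Die1=3 | Die2=0) = 64/153 = 0.4183.

0.4183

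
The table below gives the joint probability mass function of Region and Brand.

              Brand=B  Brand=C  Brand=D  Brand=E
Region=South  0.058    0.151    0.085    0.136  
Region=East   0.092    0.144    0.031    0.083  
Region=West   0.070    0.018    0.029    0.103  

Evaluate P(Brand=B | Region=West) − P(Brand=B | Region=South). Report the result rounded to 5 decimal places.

0.18330

P(Region=West) = 0.070 + 0.018 + 0.029 + 0.103 = 0.220; P(Brand=B | Region=West) = 0.070/0.220 = 0.318182.
P(Region=South) = 0.058 + 0.151 + 0.085 + 0.136 = 0.430; P(Brand=B | Region=South) = 0.058/0.430 = 0.134884.
Difference = 0.18330.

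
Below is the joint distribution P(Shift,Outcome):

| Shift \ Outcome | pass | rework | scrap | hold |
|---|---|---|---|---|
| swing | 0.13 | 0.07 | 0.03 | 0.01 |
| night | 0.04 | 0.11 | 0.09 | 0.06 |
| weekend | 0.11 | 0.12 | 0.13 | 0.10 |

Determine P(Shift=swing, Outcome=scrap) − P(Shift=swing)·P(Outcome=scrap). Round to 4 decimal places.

-0.0300

P(Shift=swing) = 0.13 + 0.07 + 0.03 + 0.01 = 0.24.
P(Outcome=scrap) = 0.03 + 0.09 + 0.13 = 0.25.
P(Shift=swing, Outcome=scrap) − P(Shift=swing)P(Outcome=scrap) = 0.03 − 0.24×0.25 = -0.0300.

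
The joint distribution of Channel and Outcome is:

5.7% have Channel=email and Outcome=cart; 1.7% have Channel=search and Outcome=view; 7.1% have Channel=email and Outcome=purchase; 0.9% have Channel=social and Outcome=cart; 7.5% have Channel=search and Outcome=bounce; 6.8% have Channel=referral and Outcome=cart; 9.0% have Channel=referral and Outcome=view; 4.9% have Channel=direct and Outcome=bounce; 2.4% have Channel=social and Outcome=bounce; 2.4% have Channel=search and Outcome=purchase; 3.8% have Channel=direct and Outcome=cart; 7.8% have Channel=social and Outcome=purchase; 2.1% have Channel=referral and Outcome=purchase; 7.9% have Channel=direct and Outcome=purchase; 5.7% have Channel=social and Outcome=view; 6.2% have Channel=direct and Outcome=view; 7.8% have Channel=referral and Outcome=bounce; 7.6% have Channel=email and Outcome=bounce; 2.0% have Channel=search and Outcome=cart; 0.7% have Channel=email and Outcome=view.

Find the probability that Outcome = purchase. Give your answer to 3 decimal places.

P(Outcome=purchase) = 0.071 + 0.024 + 0.078 + 0.079 + 0.021 = 0.273.

0.273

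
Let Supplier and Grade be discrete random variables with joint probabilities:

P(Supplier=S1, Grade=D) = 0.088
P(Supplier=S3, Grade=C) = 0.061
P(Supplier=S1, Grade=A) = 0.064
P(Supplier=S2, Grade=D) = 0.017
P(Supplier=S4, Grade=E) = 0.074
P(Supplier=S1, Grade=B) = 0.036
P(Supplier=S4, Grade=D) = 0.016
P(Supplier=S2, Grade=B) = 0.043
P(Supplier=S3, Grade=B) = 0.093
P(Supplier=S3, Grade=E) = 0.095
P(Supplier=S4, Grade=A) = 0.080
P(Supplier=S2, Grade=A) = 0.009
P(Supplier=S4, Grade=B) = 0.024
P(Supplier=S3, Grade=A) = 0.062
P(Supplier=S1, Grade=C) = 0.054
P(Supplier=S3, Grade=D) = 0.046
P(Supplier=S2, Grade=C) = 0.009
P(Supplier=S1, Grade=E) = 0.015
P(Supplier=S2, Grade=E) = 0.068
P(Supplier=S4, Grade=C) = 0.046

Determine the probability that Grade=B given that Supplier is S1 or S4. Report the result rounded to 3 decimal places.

0.121

P(Supplier=S1) = 0.064 + 0.036 + 0.054 + 0.088 + 0.015 = 0.257.
P(Supplier=S4) = 0.080 + 0.024 + 0.046 + 0.016 + 0.074 = 0.240.
P(Supplier ∈ {S1, S4}) = 0.257 + 0.240 = 0.497; P(Grade=B, Supplier ∈ {S1, S4}) = 0.036 + 0.024 = 0.060.
P(Grade=B | Supplier ∈ {S1, S4}) = 0.060/0.497 = 0.121.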